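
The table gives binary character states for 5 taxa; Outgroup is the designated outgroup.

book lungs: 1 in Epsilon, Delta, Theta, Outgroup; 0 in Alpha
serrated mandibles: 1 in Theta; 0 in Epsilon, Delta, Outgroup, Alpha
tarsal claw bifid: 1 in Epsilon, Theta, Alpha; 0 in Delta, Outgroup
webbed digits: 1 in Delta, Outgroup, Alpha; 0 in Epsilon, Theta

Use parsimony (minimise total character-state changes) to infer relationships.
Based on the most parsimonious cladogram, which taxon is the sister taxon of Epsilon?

Theta

Character polarity is set by the outgroup: the derived state is whichever differs from the outgroup's state, so for book lungs, webbed digits the derived state is '0', and for the remaining characters it is '1'.
book lungs (derived state '0') is unique to Alpha (autapomorphy; uninformative for grouping).
serrated mandibles (derived state '1') is unique to Theta (autapomorphy; uninformative for grouping).
tarsal claw bifid: derived state '1' in Alpha, Epsilon, and Theta only — synapomorphy for {Alpha, Epsilon, Theta}.
Only Epsilon and Theta show the derived state '0' for webbed digits, supporting them as a clade.
Most parsimonious ingroup topology: (((Epsilon,Theta),Alpha),Delta).
Epsilon and Theta form a cherry on this tree, so they are sister taxa.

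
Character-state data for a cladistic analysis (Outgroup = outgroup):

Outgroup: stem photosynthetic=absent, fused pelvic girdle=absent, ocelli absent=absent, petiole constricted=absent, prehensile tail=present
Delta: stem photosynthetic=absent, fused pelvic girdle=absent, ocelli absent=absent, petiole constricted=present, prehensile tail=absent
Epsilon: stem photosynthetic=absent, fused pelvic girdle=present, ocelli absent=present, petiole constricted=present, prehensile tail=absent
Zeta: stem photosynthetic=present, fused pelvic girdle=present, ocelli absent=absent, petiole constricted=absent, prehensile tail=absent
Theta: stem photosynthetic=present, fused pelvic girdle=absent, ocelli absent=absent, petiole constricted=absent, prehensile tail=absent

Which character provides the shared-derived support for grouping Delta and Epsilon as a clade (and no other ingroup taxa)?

petiole constricted

Character polarity is set by the outgroup: the derived state is whichever differs from the outgroup's state, so for prehensile tail the derived state is 'absent', and for the remaining characters it is 'present'.
Only Theta and Zeta show the derived state 'present' for stem photosynthetic, supporting them as a clade.
fused pelvic girdle (state 'present') occurs in Epsilon and Zeta but conflicts with the nesting implied by the other characters — most parsimoniously interpreted as homoplasy.
ocelli absent: derived state 'present' in Epsilon only — an autapomorphy, so it tells us nothing about relationships among taxa.
petiole constricted (derived state 'present') is shared by Delta and Epsilon — a synapomorphy uniting that clade.
prehensile tail (derived state 'absent') is shared by all ingroup taxa — unites the whole ingroup.
Most parsimonious ingroup topology: ((Zeta,Theta),(Delta,Epsilon)).
The clade {Delta, Epsilon} is supported by petiole constricted: its derived state 'present' occurs in exactly those taxa and in no other taxon (including the outgroup).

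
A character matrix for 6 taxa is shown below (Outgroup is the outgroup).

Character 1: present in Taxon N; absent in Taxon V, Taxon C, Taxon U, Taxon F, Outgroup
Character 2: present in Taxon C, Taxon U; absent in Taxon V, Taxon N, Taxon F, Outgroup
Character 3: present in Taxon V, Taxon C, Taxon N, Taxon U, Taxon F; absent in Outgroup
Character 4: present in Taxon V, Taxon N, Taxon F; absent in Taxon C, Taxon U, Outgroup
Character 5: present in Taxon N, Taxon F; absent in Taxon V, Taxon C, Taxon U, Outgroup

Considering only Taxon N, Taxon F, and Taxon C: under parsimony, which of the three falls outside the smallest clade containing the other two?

The outgroup has state 'absent' for every character, so 'present' is the derived state throughout.
Character 1: derived state 'present' in Taxon N only — an autapomorphy, so it tells us nothing about relationships among taxa.
Character 2: derived state 'present' in Taxon C and Taxon U only — synapomorphy for {Taxon C, Taxon U}.
All ingroup taxa share the derived state 'present' for Character 3; it defines the ingroup but does not resolve relationships within it.
Only Taxon F, Taxon N, and Taxon V show the derived state 'present' for Character 4, supporting them as a clade.
Character 5: derived state 'present' in Taxon F and Taxon N only — synapomorphy for {Taxon F, Taxon N}.
Most parsimonious ingroup topology: ((Taxon U,Taxon C),((Taxon N,Taxon F),Taxon V)).
Taxon F and Taxon N share a more recent common ancestor with each other than either does with Taxon C, so Taxon C is the least closely related of the three.

Taxon C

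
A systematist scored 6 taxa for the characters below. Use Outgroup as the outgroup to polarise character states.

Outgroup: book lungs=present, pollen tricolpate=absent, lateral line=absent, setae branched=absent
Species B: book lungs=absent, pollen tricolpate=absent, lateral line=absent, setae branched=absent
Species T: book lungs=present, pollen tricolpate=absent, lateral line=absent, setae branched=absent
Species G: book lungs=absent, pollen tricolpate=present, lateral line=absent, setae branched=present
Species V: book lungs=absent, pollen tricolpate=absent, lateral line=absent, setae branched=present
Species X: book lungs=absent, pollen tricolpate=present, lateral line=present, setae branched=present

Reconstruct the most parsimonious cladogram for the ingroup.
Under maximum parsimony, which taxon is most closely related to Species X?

Species G

Character polarity is set by the outgroup: the derived state is whichever differs from the outgroup's state, so for book lungs the derived state is 'absent', and for the remaining characters it is 'present'.
book lungs: derived state 'absent' in Species B, Species G, Species V, and Species X only — synapomorphy for {Species B, Species G, Species V, Species X}.
pollen tricolpate (derived state 'present') is shared by Species G and Species X — a synapomorphy uniting that clade.
lateral line: derived state 'present' in Species X only — an autapomorphy, so it tells us nothing about relationships among taxa.
setae branched: derived state 'present' in Species G, Species V, and Species X only — synapomorphy for {Species G, Species V, Species X}.
Most parsimonious ingroup topology: ((Species B,((Species G,Species X),Species V)),Species T).
Species X and Species G form a cherry on this tree, so they are sister taxa.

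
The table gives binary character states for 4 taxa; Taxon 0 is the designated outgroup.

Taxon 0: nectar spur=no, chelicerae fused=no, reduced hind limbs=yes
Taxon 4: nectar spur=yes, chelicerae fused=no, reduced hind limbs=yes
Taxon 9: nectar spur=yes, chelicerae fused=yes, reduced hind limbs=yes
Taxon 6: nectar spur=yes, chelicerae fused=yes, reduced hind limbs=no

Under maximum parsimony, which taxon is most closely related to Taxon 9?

Taxon 6

Character polarity is set by the outgroup: the derived state is whichever differs from the outgroup's state, so for reduced hind limbs the derived state is 'no', and for the remaining characters it is 'yes'.
nectar spur (derived state 'yes') is shared by all ingroup taxa — unites the whole ingroup.
Only Taxon 6 and Taxon 9 show the derived state 'yes' for chelicerae fused, supporting them as a clade.
reduced hind limbs: derived state 'no' in Taxon 6 only — an autapomorphy, so it tells us nothing about relationships among taxa.
Most parsimonious ingroup topology: (Taxon 4,(Taxon 9,Taxon 6)).
Taxon 9 and Taxon 6 form a cherry on this tree, so they are sister taxa.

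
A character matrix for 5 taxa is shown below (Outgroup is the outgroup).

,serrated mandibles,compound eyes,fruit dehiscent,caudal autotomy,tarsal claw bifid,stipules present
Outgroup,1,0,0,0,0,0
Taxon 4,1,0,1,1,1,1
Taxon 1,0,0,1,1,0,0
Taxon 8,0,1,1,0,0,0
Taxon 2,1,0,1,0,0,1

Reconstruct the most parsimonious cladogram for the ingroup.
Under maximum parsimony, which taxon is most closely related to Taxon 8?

Taxon 1

Character polarity is set by the outgroup: the derived state is whichever differs from the outgroup's state, so for serrated mandibles the derived state is '0', and for the remaining characters it is '1'.
serrated mandibles: derived state '0' in Taxon 1 and Taxon 8 only — synapomorphy for {Taxon 1, Taxon 8}.
compound eyes: derived state '1' in Taxon 8 only — an autapomorphy, so it tells us nothing about relationships among taxa.
All ingroup taxa share the derived state '1' for fruit dehiscent; it defines the ingroup but does not resolve relationships within it.
caudal autotomy groups Taxon 1 and Taxon 4, which is incompatible with the clades supported by the remaining characters; treating it as convergent (homoplasy) costs fewer steps than any alternative tree.
tarsal claw bifid (derived state '1') is unique to Taxon 4 (autapomorphy; uninformative for grouping).
Only Taxon 2 and Taxon 4 show the derived state '1' for stipules present, supporting them as a clade.
Most parsimonious ingroup topology: ((Taxon 1,Taxon 8),(Taxon 4,Taxon 2)).
Taxon 8 and Taxon 1 form a cherry on this tree, so they are sister taxa.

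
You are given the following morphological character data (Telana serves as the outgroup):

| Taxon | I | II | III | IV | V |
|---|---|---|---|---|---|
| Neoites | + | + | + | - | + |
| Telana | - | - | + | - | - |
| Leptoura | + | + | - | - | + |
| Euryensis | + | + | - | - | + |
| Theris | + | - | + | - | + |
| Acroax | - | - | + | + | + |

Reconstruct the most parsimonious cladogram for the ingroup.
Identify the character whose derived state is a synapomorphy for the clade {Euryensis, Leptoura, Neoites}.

Character polarity is set by the outgroup: the derived state is whichever differs from the outgroup's state, so for III the derived state is '-', and for the remaining characters it is '+'.
I (derived state '+') is shared by Euryensis, Leptoura, Neoites, and Theris — a synapomorphy uniting that clade.
II: derived state '+' in Euryensis, Leptoura, and Neoites only — synapomorphy for {Euryensis, Leptoura, Neoites}.
III: derived state '-' in Euryensis and Leptoura only — synapomorphy for {Euryensis, Leptoura}.
IV (derived state '+') is unique to Acroax (autapomorphy; uninformative for grouping).
V (derived state '+') is shared by all ingroup taxa — unites the whole ingroup.
Most parsimonious ingroup topology: ((((Leptoura,Euryensis),Neoites),Theris),Acroax).
The clade {Euryensis, Leptoura, Neoites} is supported by II: its derived state '+' occurs in exactly those taxa and in no other taxon (including the outgroup).

II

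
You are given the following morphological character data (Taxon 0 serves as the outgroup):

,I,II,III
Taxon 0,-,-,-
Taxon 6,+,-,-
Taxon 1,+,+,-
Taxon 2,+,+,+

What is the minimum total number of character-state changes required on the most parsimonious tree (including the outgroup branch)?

3

The outgroup has state '-' for every character, so '+' is the derived state throughout.
All ingroup taxa share the derived state '+' for I; it defines the ingroup but does not resolve relationships within it.
II: derived state '+' in Taxon 1 and Taxon 2 only — synapomorphy for {Taxon 1, Taxon 2}.
III (derived state '+') is unique to Taxon 2 (autapomorphy; uninformative for grouping).
Most parsimonious ingroup topology: (Taxon 6,(Taxon 1,Taxon 2)).
Changes per character on this tree: I: 1; II: 1; III: 1.
Total = 3.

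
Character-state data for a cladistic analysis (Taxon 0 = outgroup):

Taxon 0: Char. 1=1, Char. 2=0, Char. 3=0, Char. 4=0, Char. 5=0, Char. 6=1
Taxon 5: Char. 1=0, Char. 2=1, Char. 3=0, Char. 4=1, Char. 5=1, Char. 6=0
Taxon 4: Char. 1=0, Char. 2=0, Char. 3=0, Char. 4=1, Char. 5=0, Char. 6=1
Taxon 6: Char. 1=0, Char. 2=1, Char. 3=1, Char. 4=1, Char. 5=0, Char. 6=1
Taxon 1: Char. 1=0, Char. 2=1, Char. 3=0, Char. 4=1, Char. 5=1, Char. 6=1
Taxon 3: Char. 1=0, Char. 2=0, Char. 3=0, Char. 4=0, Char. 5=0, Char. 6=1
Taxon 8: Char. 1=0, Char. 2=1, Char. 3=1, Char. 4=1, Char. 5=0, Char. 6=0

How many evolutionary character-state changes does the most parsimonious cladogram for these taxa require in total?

7

Character polarity is set by the outgroup: the derived state is whichever differs from the outgroup's state, so for Char. 1, Char. 6 the derived state is '0', and for the remaining characters it is '1'.
Char. 1 (derived state '0') is shared by all ingroup taxa — unites the whole ingroup.
Char. 2: derived state '1' in Taxon 1, Taxon 5, Taxon 6, and Taxon 8 only — synapomorphy for {Taxon 1, Taxon 5, Taxon 6, Taxon 8}.
Char. 3: derived state '1' in Taxon 6 and Taxon 8 only — synapomorphy for {Taxon 6, Taxon 8}.
Char. 4: derived state '1' in Taxon 1, Taxon 4, Taxon 5, Taxon 6, and Taxon 8 only — synapomorphy for {Taxon 1, Taxon 4, Taxon 5, Taxon 6, Taxon 8}.
Only Taxon 1 and Taxon 5 show the derived state '1' for Char. 5, supporting them as a clade.
Char. 6 (state '0') occurs in Taxon 5 and Taxon 8 but conflicts with the nesting implied by the other characters — most parsimoniously interpreted as homoplasy.
Most parsimonious ingroup topology: ((((Taxon 5,Taxon 1),(Taxon 6,Taxon 8)),Taxon 4),Taxon 3).
Changes per character on this tree: Char. 1: 1; Char. 2: 1; Char. 3: 1; Char. 4: 1; Char. 5: 1; Char. 6: 2.
Total = 7.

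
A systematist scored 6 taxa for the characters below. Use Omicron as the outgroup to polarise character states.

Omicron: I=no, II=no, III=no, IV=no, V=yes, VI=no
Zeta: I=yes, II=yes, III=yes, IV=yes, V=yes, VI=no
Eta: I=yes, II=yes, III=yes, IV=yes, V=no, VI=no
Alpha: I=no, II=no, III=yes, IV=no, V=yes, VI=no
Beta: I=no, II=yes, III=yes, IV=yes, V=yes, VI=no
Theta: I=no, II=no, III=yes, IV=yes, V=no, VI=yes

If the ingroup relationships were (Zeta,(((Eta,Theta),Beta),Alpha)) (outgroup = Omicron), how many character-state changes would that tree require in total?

10

Map each character onto (Zeta,(((Eta,Theta),Beta),Alpha)) (rooted by Omicron) and count the minimum state changes it requires (Fitch parsimony):
I: 2; II: 3; III: 1; IV: 2; V: 1; VI: 1.
Total tree length = 10.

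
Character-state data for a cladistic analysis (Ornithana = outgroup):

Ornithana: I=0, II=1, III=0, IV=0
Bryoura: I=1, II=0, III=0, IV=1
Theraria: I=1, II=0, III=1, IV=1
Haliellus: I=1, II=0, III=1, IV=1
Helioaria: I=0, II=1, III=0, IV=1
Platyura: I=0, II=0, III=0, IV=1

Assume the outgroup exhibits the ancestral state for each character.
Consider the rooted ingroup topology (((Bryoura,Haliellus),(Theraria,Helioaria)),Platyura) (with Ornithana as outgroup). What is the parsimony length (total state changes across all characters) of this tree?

7

Map each character onto (((Bryoura,Haliellus),(Theraria,Helioaria)),Platyura) (rooted by Ornithana) and count the minimum state changes it requires (Fitch parsimony):
I: 2; II: 2; III: 2; IV: 1.
Total tree length = 7.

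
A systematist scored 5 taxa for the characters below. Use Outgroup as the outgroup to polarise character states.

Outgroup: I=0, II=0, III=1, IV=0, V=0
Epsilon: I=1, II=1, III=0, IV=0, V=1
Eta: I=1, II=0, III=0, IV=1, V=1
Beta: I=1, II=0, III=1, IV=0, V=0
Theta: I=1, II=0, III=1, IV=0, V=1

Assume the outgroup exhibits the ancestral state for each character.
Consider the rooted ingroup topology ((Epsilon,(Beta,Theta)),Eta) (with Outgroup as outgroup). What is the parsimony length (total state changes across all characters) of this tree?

7

Map each character onto ((Epsilon,(Beta,Theta)),Eta) (rooted by Outgroup) and count the minimum state changes it requires (Fitch parsimony):
I: 1; II: 1; III: 2; IV: 1; V: 2.
Total tree length = 7.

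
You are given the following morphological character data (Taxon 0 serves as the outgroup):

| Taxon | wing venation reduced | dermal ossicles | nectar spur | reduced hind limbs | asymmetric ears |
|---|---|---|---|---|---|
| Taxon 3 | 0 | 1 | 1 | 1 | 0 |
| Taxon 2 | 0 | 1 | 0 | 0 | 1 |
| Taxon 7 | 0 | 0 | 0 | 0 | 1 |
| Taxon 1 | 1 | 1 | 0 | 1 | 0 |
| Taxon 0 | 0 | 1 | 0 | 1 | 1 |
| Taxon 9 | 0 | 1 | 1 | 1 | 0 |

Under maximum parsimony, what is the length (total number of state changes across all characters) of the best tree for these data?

Character polarity is set by the outgroup: the derived state is whichever differs from the outgroup's state, so for dermal ossicles, reduced hind limbs, asymmetric ears the derived state is '0', and for the remaining characters it is '1'.
wing venation reduced (derived state '1') is unique to Taxon 1 (autapomorphy; uninformative for grouping).
dermal ossicles (derived state '0') is unique to Taxon 7 (autapomorphy; uninformative for grouping).
nectar spur (derived state '1') is shared by Taxon 3 and Taxon 9 — a synapomorphy uniting that clade.
Only Taxon 2 and Taxon 7 show the derived state '0' for reduced hind limbs, supporting them as a clade.
asymmetric ears (derived state '0') is shared by Taxon 1, Taxon 3, and Taxon 9 — a synapomorphy uniting that clade.
Most parsimonious ingroup topology: ((Taxon 2,Taxon 7),((Taxon 9,Taxon 3),Taxon 1)).
Changes per character on this tree: wing venation reduced: 1; dermal ossicles: 1; nectar spur: 1; reduced hind limbs: 1; asymmetric ears: 1.
Total = 5.

5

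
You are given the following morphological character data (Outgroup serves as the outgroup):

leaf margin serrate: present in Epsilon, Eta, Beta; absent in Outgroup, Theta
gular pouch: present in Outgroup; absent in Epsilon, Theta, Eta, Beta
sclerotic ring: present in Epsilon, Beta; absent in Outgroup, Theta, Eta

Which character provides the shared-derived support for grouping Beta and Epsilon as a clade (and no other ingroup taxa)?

sclerotic ring

Character polarity is set by the outgroup: the derived state is whichever differs from the outgroup's state, so for gular pouch the derived state is 'absent', and for the remaining characters it is 'present'.
Only Beta, Epsilon, and Eta show the derived state 'present' for leaf margin serrate, supporting them as a clade.
All ingroup taxa share the derived state 'absent' for gular pouch; it defines the ingroup but does not resolve relationships within it.
sclerotic ring (derived state 'present') is shared by Beta and Epsilon — a synapomorphy uniting that clade.
Most parsimonious ingroup topology: (((Epsilon,Beta),Eta),Theta).
The clade {Beta, Epsilon} is supported by sclerotic ring: its derived state 'present' occurs in exactly those taxa and in no other taxon (including the outgroup).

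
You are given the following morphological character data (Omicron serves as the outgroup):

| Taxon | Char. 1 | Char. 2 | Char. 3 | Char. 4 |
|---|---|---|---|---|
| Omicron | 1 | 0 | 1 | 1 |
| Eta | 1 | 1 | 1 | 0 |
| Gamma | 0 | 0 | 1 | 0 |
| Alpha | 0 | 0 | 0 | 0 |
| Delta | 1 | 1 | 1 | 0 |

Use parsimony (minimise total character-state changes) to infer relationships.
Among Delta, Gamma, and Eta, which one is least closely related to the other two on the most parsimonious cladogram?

Gamma

Character polarity is set by the outgroup: the derived state is whichever differs from the outgroup's state, so for Char. 1, Char. 3, Char. 4 the derived state is '0', and for the remaining characters it is '1'.
Char. 1: derived state '0' in Alpha and Gamma only — synapomorphy for {Alpha, Gamma}.
Char. 2 (derived state '1') is shared by Delta and Eta — a synapomorphy uniting that clade.
Char. 3: derived state '0' in Alpha only — an autapomorphy, so it tells us nothing about relationships among taxa.
All ingroup taxa share the derived state '0' for Char. 4; it defines the ingroup but does not resolve relationships within it.
Most parsimonious ingroup topology: ((Eta,Delta),(Gamma,Alpha)).
Delta and Eta share a more recent common ancestor with each other than either does with Gamma, so Gamma is the least closely related of the three.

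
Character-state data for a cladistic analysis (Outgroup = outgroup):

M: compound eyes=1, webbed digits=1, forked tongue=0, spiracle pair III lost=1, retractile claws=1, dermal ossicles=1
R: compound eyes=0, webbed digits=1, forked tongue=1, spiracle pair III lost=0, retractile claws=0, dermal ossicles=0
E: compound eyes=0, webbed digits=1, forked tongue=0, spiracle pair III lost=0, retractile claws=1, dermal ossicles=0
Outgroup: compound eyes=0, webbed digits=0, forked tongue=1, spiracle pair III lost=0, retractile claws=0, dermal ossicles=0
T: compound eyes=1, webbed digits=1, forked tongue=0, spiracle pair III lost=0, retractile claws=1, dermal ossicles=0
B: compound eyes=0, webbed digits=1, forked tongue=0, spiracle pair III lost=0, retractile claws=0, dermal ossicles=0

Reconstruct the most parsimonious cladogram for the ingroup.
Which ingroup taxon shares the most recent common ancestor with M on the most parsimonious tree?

T

Character polarity is set by the outgroup: the derived state is whichever differs from the outgroup's state, so for forked tongue the derived state is '0', and for the remaining characters it is '1'.
compound eyes: derived state '1' in M and T only — synapomorphy for {M, T}.
webbed digits (derived state '1') is shared by all ingroup taxa — unites the whole ingroup.
forked tongue (derived state '0') is shared by B, E, M, and T — a synapomorphy uniting that clade.
spiracle pair III lost: derived state '1' in M only — an autapomorphy, so it tells us nothing about relationships among taxa.
retractile claws (derived state '1') is shared by E, M, and T — a synapomorphy uniting that clade.
dermal ossicles (derived state '1') is unique to M (autapomorphy; uninformative for grouping).
Most parsimonious ingroup topology: ((((M,T),E),B),R).
M and T form a cherry on this tree, so they are sister taxa.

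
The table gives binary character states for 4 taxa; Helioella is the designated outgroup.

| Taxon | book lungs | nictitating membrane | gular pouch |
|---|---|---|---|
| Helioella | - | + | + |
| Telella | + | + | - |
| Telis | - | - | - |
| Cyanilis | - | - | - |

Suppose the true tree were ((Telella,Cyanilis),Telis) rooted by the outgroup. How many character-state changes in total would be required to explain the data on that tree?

Map each character onto ((Telella,Cyanilis),Telis) (rooted by Helioella) and count the minimum state changes it requires (Fitch parsimony):
book lungs: 1; nictitating membrane: 2; gular pouch: 1.
Total tree length = 4.

4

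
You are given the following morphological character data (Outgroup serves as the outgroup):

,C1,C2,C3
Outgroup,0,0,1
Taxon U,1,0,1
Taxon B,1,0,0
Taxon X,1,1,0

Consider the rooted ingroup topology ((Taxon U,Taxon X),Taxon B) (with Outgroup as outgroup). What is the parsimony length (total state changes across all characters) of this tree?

4

Map each character onto ((Taxon U,Taxon X),Taxon B) (rooted by Outgroup) and count the minimum state changes it requires (Fitch parsimony):
C1: 1; C2: 1; C3: 2.
Total tree length = 4.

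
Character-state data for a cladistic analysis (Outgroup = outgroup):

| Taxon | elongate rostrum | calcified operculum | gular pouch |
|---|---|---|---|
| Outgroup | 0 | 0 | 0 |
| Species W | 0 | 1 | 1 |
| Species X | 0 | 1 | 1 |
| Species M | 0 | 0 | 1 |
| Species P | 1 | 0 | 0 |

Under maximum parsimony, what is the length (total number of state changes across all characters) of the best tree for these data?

The outgroup has state '0' for every character, so '1' is the derived state throughout.
elongate rostrum: derived state '1' in Species P only — an autapomorphy, so it tells us nothing about relationships among taxa.
calcified operculum (derived state '1') is shared by Species W and Species X — a synapomorphy uniting that clade.
gular pouch: derived state '1' in Species M, Species W, and Species X only — synapomorphy for {Species M, Species W, Species X}.
Most parsimonious ingroup topology: (((Species W,Species X),Species M),Species P).
Changes per character on this tree: elongate rostrum: 1; calcified operculum: 1; gular pouch: 1.
Total = 3.

3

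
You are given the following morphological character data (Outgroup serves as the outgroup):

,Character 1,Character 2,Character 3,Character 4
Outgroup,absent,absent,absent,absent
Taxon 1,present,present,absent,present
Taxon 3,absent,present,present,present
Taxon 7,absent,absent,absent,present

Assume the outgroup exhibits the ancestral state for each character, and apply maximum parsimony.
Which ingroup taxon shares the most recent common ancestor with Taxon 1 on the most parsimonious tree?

The outgroup has state 'absent' for every character, so 'present' is the derived state throughout.
Character 1 (derived state 'present') is unique to Taxon 1 (autapomorphy; uninformative for grouping).
Character 2: derived state 'present' in Taxon 1 and Taxon 3 only — synapomorphy for {Taxon 1, Taxon 3}.
Character 3: derived state 'present' in Taxon 3 only — an autapomorphy, so it tells us nothing about relationships among taxa.
All ingroup taxa share the derived state 'present' for Character 4; it defines the ingroup but does not resolve relationships within it.
Most parsimonious ingroup topology: ((Taxon 1,Taxon 3),Taxon 7).
Taxon 1 and Taxon 3 form a cherry on this tree, so they are sister taxa.

Taxon 3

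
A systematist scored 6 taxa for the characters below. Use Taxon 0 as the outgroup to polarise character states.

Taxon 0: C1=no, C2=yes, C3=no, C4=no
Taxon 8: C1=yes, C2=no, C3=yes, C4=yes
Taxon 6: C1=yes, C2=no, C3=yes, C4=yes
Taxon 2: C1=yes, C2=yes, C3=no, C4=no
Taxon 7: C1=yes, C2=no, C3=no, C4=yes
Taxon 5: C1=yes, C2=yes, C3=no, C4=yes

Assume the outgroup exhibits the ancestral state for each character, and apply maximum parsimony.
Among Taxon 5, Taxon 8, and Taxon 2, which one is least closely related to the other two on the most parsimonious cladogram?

Taxon 2

Character polarity is set by the outgroup: the derived state is whichever differs from the outgroup's state, so for C2 the derived state is 'no', and for the remaining characters it is 'yes'.
All ingroup taxa share the derived state 'yes' for C1; it defines the ingroup but does not resolve relationships within it.
Only Taxon 6, Taxon 7, and Taxon 8 show the derived state 'no' for C2, supporting them as a clade.
C3 (derived state 'yes') is shared by Taxon 6 and Taxon 8 — a synapomorphy uniting that clade.
C4: derived state 'yes' in Taxon 5, Taxon 6, Taxon 7, and Taxon 8 only — synapomorphy for {Taxon 5, Taxon 6, Taxon 7, Taxon 8}.
Most parsimonious ingroup topology: ((((Taxon 8,Taxon 6),Taxon 7),Taxon 5),Taxon 2).
Taxon 5 and Taxon 8 share a more recent common ancestor with each other than either does with Taxon 2, so Taxon 2 is the least closely related of the three.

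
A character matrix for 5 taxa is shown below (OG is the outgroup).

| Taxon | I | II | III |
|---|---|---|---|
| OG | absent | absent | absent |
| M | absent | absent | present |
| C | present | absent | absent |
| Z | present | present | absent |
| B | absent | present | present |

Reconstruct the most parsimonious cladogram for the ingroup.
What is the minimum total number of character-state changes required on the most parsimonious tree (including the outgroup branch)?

The outgroup has state 'absent' for every character, so 'present' is the derived state throughout.
Only C and Z show the derived state 'present' for I, supporting them as a clade.
II (state 'present') occurs in B and Z but conflicts with the nesting implied by the other characters — most parsimoniously interpreted as homoplasy.
III: derived state 'present' in B and M only — synapomorphy for {B, M}.
Most parsimonious ingroup topology: ((M,B),(C,Z)).
Changes per character on this tree: I: 1; II: 2; III: 1.
Total = 4.

4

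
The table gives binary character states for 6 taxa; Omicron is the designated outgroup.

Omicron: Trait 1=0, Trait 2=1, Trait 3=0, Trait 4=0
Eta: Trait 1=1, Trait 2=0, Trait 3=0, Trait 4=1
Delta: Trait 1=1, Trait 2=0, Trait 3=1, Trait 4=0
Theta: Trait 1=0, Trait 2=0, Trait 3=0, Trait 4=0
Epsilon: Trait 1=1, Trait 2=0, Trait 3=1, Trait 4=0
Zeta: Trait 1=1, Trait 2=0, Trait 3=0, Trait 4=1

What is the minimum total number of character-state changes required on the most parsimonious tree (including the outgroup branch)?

Character polarity is set by the outgroup: the derived state is whichever differs from the outgroup's state, so for Trait 2 the derived state is '0', and for the remaining characters it is '1'.
Trait 1: derived state '1' in Delta, Epsilon, Eta, and Zeta only — synapomorphy for {Delta, Epsilon, Eta, Zeta}.
All ingroup taxa share the derived state '0' for Trait 2; it defines the ingroup but does not resolve relationships within it.
Trait 3 (derived state '1') is shared by Delta and Epsilon — a synapomorphy uniting that clade.
Trait 4: derived state '1' in Eta and Zeta only — synapomorphy for {Eta, Zeta}.
Most parsimonious ingroup topology: (((Eta,Zeta),(Delta,Epsilon)),Theta).
Changes per character on this tree: Trait 1: 1; Trait 2: 1; Trait 3: 1; Trait 4: 1.
Total = 4.

4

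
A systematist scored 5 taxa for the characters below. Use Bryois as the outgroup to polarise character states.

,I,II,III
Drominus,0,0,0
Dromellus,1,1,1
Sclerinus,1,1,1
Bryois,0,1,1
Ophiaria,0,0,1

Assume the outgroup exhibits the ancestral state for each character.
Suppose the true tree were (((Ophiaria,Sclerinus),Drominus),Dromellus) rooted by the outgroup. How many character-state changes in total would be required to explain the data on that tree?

Map each character onto (((Ophiaria,Sclerinus),Drominus),Dromellus) (rooted by Bryois) and count the minimum state changes it requires (Fitch parsimony):
I: 2; II: 2; III: 1.
Total tree length = 5.

5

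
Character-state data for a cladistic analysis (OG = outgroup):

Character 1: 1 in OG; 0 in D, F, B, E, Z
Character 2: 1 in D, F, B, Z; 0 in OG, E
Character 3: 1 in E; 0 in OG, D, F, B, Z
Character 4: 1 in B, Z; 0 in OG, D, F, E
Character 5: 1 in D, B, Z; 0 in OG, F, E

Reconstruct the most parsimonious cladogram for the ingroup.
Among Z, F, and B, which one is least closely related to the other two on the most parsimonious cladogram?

Character polarity is set by the outgroup: the derived state is whichever differs from the outgroup's state, so for Character 1 the derived state is '0', and for the remaining characters it is '1'.
Character 1 (derived state '0') is shared by all ingroup taxa — unites the whole ingroup.
Character 2: derived state '1' in B, D, F, and Z only — synapomorphy for {B, D, F, Z}.
Character 3: derived state '1' in E only — an autapomorphy, so it tells us nothing about relationships among taxa.
Only B and Z show the derived state '1' for Character 4, supporting them as a clade.
Character 5 (derived state '1') is shared by B, D, and Z — a synapomorphy uniting that clade.
Most parsimonious ingroup topology: (((D,(B,Z)),F),E).
Z and B share a more recent common ancestor with each other than either does with F, so F is the least closely related of the three.

F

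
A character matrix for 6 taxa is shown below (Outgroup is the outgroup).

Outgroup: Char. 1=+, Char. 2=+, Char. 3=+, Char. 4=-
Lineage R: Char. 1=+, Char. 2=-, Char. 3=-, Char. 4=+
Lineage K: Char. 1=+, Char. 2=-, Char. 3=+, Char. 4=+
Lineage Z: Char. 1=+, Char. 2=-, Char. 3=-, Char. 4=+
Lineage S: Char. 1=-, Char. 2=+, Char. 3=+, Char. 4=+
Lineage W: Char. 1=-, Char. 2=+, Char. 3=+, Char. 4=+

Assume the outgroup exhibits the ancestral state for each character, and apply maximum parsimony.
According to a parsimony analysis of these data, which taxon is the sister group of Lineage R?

Lineage Z

Character polarity is set by the outgroup: the derived state is whichever differs from the outgroup's state, so for Char. 1, Char. 2, Char. 3 the derived state is '-', and for the remaining characters it is '+'.
Char. 1: derived state '-' in Lineage S and Lineage W only — synapomorphy for {Lineage S, Lineage W}.
Char. 2 (derived state '-') is shared by Lineage K, Lineage R, and Lineage Z — a synapomorphy uniting that clade.
Char. 3 (derived state '-') is shared by Lineage R and Lineage Z — a synapomorphy uniting that clade.
All ingroup taxa share the derived state '+' for Char. 4; it defines the ingroup but does not resolve relationships within it.
Most parsimonious ingroup topology: (((Lineage R,Lineage Z),Lineage K),(Lineage S,Lineage W)).
Lineage R and Lineage Z form a cherry on this tree, so they are sister taxa.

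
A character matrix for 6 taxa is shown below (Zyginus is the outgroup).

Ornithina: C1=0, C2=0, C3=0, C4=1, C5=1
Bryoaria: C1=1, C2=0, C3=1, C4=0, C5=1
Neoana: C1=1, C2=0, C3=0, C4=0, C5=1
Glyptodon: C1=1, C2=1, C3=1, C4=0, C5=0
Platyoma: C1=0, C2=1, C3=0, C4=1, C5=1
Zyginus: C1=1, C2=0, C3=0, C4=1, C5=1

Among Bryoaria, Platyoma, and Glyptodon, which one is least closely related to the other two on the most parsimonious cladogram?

Platyoma

Character polarity is set by the outgroup: the derived state is whichever differs from the outgroup's state, so for C1, C4, C5 the derived state is '0', and for the remaining characters it is '1'.
C1: derived state '0' in Ornithina and Platyoma only — synapomorphy for {Ornithina, Platyoma}.
C2 (state '1') occurs in Glyptodon and Platyoma but conflicts with the nesting implied by the other characters — most parsimoniously interpreted as homoplasy.
C3: derived state '1' in Bryoaria and Glyptodon only — synapomorphy for {Bryoaria, Glyptodon}.
C4 (derived state '0') is shared by Bryoaria, Glyptodon, and Neoana — a synapomorphy uniting that clade.
C5 (derived state '0') is unique to Glyptodon (autapomorphy; uninformative for grouping).
Most parsimonious ingroup topology: ((Ornithina,Platyoma),(Neoana,(Bryoaria,Glyptodon))).
Bryoaria and Glyptodon share a more recent common ancestor with each other than either does with Platyoma, so Platyoma is the least closely related of the three.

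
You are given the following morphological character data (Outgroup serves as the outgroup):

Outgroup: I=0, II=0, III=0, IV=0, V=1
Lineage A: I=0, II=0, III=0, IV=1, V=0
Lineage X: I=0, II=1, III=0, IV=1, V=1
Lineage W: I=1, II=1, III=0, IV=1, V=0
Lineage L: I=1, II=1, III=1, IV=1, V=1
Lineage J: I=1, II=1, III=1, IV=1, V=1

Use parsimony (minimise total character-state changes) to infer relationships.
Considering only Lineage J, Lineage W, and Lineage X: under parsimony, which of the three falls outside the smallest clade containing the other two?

Lineage X

Character polarity is set by the outgroup: the derived state is whichever differs from the outgroup's state, so for V the derived state is '0', and for the remaining characters it is '1'.
I (derived state '1') is shared by Lineage J, Lineage L, and Lineage W — a synapomorphy uniting that clade.
Only Lineage J, Lineage L, Lineage W, and Lineage X show the derived state '1' for II, supporting them as a clade.
III: derived state '1' in Lineage J and Lineage L only — synapomorphy for {Lineage J, Lineage L}.
All ingroup taxa share the derived state '1' for IV; it defines the ingroup but does not resolve relationships within it.
V (state '0') occurs in Lineage A and Lineage W but conflicts with the nesting implied by the other characters — most parsimoniously interpreted as homoplasy.
Most parsimonious ingroup topology: (Lineage A,(Lineage X,(Lineage W,(Lineage L,Lineage J)))).
Lineage W and Lineage J share a more recent common ancestor with each other than either does with Lineage X, so Lineage X is the least closely related of the three.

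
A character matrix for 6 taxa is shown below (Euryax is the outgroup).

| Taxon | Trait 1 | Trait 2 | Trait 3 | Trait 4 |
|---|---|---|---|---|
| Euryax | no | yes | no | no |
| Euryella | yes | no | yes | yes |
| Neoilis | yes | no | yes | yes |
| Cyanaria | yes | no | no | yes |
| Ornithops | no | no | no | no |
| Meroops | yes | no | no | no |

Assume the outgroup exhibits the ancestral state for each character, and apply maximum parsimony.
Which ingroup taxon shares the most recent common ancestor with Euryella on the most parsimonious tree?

Character polarity is set by the outgroup: the derived state is whichever differs from the outgroup's state, so for Trait 2 the derived state is 'no', and for the remaining characters it is 'yes'.
Trait 1: derived state 'yes' in Cyanaria, Euryella, Meroops, and Neoilis only — synapomorphy for {Cyanaria, Euryella, Meroops, Neoilis}.
All ingroup taxa share the derived state 'no' for Trait 2; it defines the ingroup but does not resolve relationships within it.
Only Euryella and Neoilis show the derived state 'yes' for Trait 3, supporting them as a clade.
Only Cyanaria, Euryella, and Neoilis show the derived state 'yes' for Trait 4, supporting them as a clade.
Most parsimonious ingroup topology: ((((Euryella,Neoilis),Cyanaria),Meroops),Ornithops).
Euryella and Neoilis form a cherry on this tree, so they are sister taxa.

Neoilis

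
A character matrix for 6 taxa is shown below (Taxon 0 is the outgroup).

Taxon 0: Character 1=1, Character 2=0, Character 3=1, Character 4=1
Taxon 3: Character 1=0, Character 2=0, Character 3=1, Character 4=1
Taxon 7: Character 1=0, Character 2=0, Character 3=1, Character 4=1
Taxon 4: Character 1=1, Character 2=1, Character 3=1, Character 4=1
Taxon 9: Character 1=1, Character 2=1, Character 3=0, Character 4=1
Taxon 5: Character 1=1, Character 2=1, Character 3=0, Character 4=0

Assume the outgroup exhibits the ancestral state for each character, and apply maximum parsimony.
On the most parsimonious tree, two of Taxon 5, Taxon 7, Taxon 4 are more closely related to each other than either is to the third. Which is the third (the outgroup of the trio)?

Taxon 7

Character polarity is set by the outgroup: the derived state is whichever differs from the outgroup's state, so for Character 1, Character 3, Character 4 the derived state is '0', and for the remaining characters it is '1'.
Only Taxon 3 and Taxon 7 show the derived state '0' for Character 1, supporting them as a clade.
Character 2: derived state '1' in Taxon 4, Taxon 5, and Taxon 9 only — synapomorphy for {Taxon 4, Taxon 5, Taxon 9}.
Character 3 (derived state '0') is shared by Taxon 5 and Taxon 9 — a synapomorphy uniting that clade.
Character 4 (derived state '0') is unique to Taxon 5 (autapomorphy; uninformative for grouping).
Most parsimonious ingroup topology: ((Taxon 3,Taxon 7),(Taxon 4,(Taxon 9,Taxon 5))).
Taxon 5 and Taxon 4 share a more recent common ancestor with each other than either does with Taxon 7, so Taxon 7 is the least closely related of the three.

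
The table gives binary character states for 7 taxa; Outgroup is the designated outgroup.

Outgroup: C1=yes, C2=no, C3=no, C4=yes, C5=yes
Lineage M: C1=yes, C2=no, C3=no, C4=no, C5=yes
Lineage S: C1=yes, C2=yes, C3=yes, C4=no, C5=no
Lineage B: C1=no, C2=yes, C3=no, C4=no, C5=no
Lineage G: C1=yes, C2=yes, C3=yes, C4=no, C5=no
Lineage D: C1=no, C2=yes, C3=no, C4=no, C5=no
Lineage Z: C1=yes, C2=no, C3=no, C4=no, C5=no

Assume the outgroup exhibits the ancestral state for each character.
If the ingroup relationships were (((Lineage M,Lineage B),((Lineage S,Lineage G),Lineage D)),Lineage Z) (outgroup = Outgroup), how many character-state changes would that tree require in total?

8

Map each character onto (((Lineage M,Lineage B),((Lineage S,Lineage G),Lineage D)),Lineage Z) (rooted by Outgroup) and count the minimum state changes it requires (Fitch parsimony):
C1: 2; C2: 2; C3: 1; C4: 1; C5: 2.
Total tree length = 8.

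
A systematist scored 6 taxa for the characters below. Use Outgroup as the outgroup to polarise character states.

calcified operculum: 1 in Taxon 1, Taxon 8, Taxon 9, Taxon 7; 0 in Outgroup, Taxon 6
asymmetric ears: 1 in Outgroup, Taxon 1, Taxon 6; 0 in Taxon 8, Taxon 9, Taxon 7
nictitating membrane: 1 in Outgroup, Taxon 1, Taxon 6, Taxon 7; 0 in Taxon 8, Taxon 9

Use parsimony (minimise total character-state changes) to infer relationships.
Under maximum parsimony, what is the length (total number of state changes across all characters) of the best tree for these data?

Character polarity is set by the outgroup: the derived state is whichever differs from the outgroup's state, so for asymmetric ears, nictitating membrane the derived state is '0', and for the remaining characters it is '1'.
calcified operculum: derived state '1' in Taxon 1, Taxon 7, Taxon 8, and Taxon 9 only — synapomorphy for {Taxon 1, Taxon 7, Taxon 8, Taxon 9}.
Only Taxon 7, Taxon 8, and Taxon 9 show the derived state '0' for asymmetric ears, supporting them as a clade.
nictitating membrane (derived state '0') is shared by Taxon 8 and Taxon 9 — a synapomorphy uniting that clade.
Most parsimonious ingroup topology: ((Taxon 1,((Taxon 8,Taxon 9),Taxon 7)),Taxon 6).
Changes per character on this tree: calcified operculum: 1; asymmetric ears: 1; nictitating membrane: 1.
Total = 3.

3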